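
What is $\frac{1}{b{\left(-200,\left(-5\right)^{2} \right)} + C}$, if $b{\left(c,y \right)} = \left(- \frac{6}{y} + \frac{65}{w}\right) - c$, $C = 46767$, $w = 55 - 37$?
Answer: $\frac{450}{21136667} \approx 2.129 \cdot 10^{-5}$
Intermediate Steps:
$w = 18$ ($w = 55 - 37 = 18$)
$b{\left(c,y \right)} = \frac{65}{18} - c - \frac{6}{y}$ ($b{\left(c,y \right)} = \left(- \frac{6}{y} + \frac{65}{18}\right) - c = \left(\frac{65}{18} - \frac{6}{y}\right) - c = \frac{65}{18} - c - \frac{6}{y}$)
$\frac{1}{b{\left(-200,\left(-5\right)^{2} \right)} + C} = \frac{1}{\left(\frac{65}{18} - -200 - \frac{6}{\left(-5\right)^{2}}\right) + 46767} = \frac{1}{\left(\frac{65}{18} + 200 - \frac{6}{25}\right) + 46767} = \frac{1}{\frac{91517}{450} + 46767} = \frac{1}{\frac{21136667}{450}} = \frac{450}{21136667}$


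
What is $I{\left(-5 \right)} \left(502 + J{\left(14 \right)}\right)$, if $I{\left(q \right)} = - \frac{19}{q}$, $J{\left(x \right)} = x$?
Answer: $\frac{9804}{5} \approx 1960.8$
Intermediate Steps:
$I{\left(-5 \right)} \left(502 + J{\left(14 \right)}\right) = - \frac{19}{-5} \left(502 + 14\right) = \left(-19\right) \left(- \frac{1}{5}\right) 516 = \frac{19}{5} \cdot 516 = \frac{9804}{5}$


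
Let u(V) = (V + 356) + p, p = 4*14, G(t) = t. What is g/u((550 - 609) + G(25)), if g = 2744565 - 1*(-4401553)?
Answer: 510437/27 ≈ 18905.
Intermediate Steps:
p = 56
u(V) = 412 + V (u(V) = (V + 356) + 56 = (356 + V) + 56 = 412 + V)
g = 7146118 (g = 2744565 + 4401553 = 7146118)
g/u((550 - 609) + G(25)) = 7146118/(412 + ((550 - 609) + 25)) = 7146118/(412 + (-59 + 25)) = 7146118/(412 - 34) = 7146118/378 = 7146118*(1/378) = 510437/27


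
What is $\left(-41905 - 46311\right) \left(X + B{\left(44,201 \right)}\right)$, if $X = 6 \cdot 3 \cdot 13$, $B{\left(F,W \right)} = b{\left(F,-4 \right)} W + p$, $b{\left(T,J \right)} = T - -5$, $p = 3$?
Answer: $-889746576$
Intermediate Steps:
$b{\left(T,J \right)} = 5 + T$ ($b{\left(T,J \right)} = T + 5 = 5 + T$)
$B{\left(F,W \right)} = 3 + W \left(5 + F\right)$ ($B{\left(F,W \right)} = \left(5 + F\right) W + 3 = W \left(5 + F\right) + 3 = 3 + W \left(5 + F\right)$)
$X = 234$ ($X = 18 \cdot 13 = 234$)
$\left(-41905 - 46311\right) \left(X + B{\left(44,201 \right)}\right) = \left(-41905 - 46311\right) \left(234 + \left(3 + 201 \left(5 + 44\right)\right)\right) = - 88216 \left(234 + \left(3 + 201 \cdot 49\right)\right) = - 88216 \left(234 + \left(3 + 9849\right)\right) = - 88216 \left(234 + 9852\right) = \left(-88216\right) 10086 = -889746576$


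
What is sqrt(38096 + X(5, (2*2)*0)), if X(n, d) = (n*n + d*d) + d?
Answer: sqrt(38121) ≈ 195.25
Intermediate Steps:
X(n, d) = d + d**2 + n**2 (X(n, d) = (n**2 + d**2) + d = (d**2 + n**2) + d = d + d**2 + n**2)
sqrt(38096 + X(5, (2*2)*0)) = sqrt(38096 + ((2*2)*0 + ((2*2)*0)**2 + 5**2)) = sqrt(38096 + (4*0 + (4*0)**2 + 25)) = sqrt(38096 + (0 + 0**2 + 25)) = sqrt(38096 + (0 + 0 + 25)) = sqrt(38096 + 25) = sqrt(38121)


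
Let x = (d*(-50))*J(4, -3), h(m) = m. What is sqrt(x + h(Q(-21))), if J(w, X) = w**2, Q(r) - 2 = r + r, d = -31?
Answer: 2*sqrt(6190) ≈ 157.35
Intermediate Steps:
Q(r) = 2 + 2*r (Q(r) = 2 + (r + r) = 2 + 2*r)
x = 24800 (x = -31*(-50)*4**2 = 1550*16 = 24800)
sqrt(x + h(Q(-21))) = sqrt(24800 + (2 + 2*(-21))) = sqrt(24800 + (2 - 42)) = sqrt(24800 - 40) = sqrt(24760) = 2*sqrt(6190)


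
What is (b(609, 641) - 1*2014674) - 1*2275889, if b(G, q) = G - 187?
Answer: -4290141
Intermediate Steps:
b(G, q) = -187 + G
(b(609, 641) - 1*2014674) - 1*2275889 = ((-187 + 609) - 1*2014674) - 1*2275889 = (422 - 2014674) - 2275889 = -2014252 - 2275889 = -4290141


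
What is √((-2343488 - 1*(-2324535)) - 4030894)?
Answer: 3*I*√449983 ≈ 2012.4*I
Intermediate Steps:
√((-2343488 - 1*(-2324535)) - 4030894) = √((-2343488 + 2324535) - 4030894) = √(-18953 - 4030894) = √(-4049847) = 3*I*√449983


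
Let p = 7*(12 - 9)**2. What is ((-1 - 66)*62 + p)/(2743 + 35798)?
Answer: -4091/38541 ≈ -0.10615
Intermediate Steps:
p = 63 (p = 7*3**2 = 7*9 = 63)
((-1 - 66)*62 + p)/(2743 + 35798) = ((-1 - 66)*62 + 63)/(2743 + 35798) = (-67*62 + 63)/38541 = (-4154 + 63)*(1/38541) = -4091*1/38541 = -4091/38541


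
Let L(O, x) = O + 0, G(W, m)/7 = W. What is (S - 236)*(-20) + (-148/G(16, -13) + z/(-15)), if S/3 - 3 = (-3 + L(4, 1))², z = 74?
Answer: 1878973/420 ≈ 4473.7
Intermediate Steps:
G(W, m) = 7*W
L(O, x) = O
S = 12 (S = 9 + 3*(-3 + 4)² = 9 + 3*1² = 9 + 3*1 = 9 + 3 = 12)
(S - 236)*(-20) + (-148/G(16, -13) + z/(-15)) = (12 - 236)*(-20) + (-148/(7*16) + 74/(-15)) = -224*(-20) + (-148/112 + 74*(-1/15)) = 4480 + (-148*1/112 - 74/15) = 4480 + (-37/28 - 74/15) = 4480 - 2627/420 = 1878973/420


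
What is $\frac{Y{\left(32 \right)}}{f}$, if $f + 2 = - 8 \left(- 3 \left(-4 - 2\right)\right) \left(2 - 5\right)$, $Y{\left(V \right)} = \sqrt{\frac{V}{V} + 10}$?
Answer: $\frac{\sqrt{11}}{430} \approx 0.0077131$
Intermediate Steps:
$Y{\left(V \right)} = \sqrt{11}$ ($Y{\left(V \right)} = \sqrt{1 + 10} = \sqrt{11}$)
$f = 430$ ($f = -2 + - 8 \left(- 3 \left(-4 - 2\right)\right) \left(2 - 5\right) = -2 + - 8 \left(\left(-3\right) \left(-6\right)\right) \left(2 - 5\right) = -2 + \left(-8\right) 18 \left(-3\right) = -2 - -432 = -2 + 432 = 430$)
$\frac{Y{\left(32 \right)}}{f} = \frac{\sqrt{11}}{430}$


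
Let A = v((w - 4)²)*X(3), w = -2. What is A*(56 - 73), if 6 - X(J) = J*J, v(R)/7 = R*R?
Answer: 462672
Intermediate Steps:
v(R) = 7*R² (v(R) = 7*(R*R) = 7*R²)
X(J) = 6 - J² (X(J) = 6 - J*J = 6 - J²)
A = -27216 (A = (7*((-2 - 4)²)²)*(6 - 1*3²) = (7*((-6)²)²)*(6 - 1*9) = (7*36²)*(6 - 9) = (7*1296)*(-3) = 9072*(-3) = -27216)
A*(56 - 73) = -27216*(56 - 73) = -27216*(-17) = 462672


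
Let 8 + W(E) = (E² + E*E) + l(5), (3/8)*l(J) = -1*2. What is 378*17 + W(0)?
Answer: 19238/3 ≈ 6412.7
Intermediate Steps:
l(J) = -16/3 (l(J) = 8*(-1*2)/3 = (8/3)*(-2) = -16/3)
W(E) = -40/3 + 2*E² (W(E) = -8 + ((E² + E*E) - 16/3) = -8 + ((E² + E²) - 16/3) = -8 + (2*E² - 16/3) = -8 + (-16/3 + 2*E²) = -40/3 + 2*E²)
378*17 + W(0) = 378*17 + (-40/3 + 2*0²) = 6426 + (-40/3 + 2*0) = 6426 + (-40/3 + 0) = 6426 - 40/3 = 19238/3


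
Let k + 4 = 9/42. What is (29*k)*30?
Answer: -23055/7 ≈ -3293.6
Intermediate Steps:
k = -53/14 (k = -4 + 9/42 = -4 + 9*(1/42) = -4 + 3/14 = -53/14 ≈ -3.7857)
(29*k)*30 = (29*(-53/14))*30 = -1537/14*30 = -23055/7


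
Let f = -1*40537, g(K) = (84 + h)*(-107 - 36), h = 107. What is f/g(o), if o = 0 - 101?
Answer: 40537/27313 ≈ 1.4842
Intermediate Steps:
o = -101
g(K) = -27313 (g(K) = (84 + 107)*(-107 - 36) = 191*(-143) = -27313)
f = -40537
f/g(o) = -40537/(-27313) = -40537*(-1/27313) = 40537/27313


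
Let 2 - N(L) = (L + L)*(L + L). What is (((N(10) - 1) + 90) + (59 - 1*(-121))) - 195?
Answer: -324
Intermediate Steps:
N(L) = 2 - 4*L² (N(L) = 2 - (L + L)*(L + L) = 2 - 2*L*2*L = 2 - 4*L²)
(((N(10) - 1) + 90) + (59 - 1*(-121))) - 195 = ((((2 - 4*10²) - 1) + 90) + (59 - 1*(-121))) - 195 = ((((2 - 4*100) - 1) + 90) + (59 + 121)) - 195 = ((((2 - 400) - 1) + 90) + 180) - 195 = (((-398 - 1) + 90) + 180) - 195 = ((-399 + 90) + 180) - 195 = (-309 + 180) - 195 = -129 - 195 = -324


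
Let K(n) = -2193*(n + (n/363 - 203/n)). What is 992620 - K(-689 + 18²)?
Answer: 8443888059/44165 ≈ 1.9119e+5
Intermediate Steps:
K(n) = 445179/n - 266084*n/121 (K(n) = -2193*(n + (n*(1/363) - 203/n)) = -2193*(n + (n/363 - 203/n)) = -2193*(n + (-203/n + n/363)) = -2193*(-203/n + 364*n/363) = 445179/n - 266084*n/121)
992620 - K(-689 + 18²) = 992620 - (445179/(-689 + 18²) - 266084*(-689 + 18²)/121) = 992620 - (445179/(-689 + 324) - 266084*(-689 + 324)/121) = 992620 - (445179/(-365) - 266084/121*(-365)) = 992620 - (445179*(-1/365) + 97120660/121) = 992620 - (-445179/365 + 97120660/121) = 992620 - 1*35395174241/44165 = 992620 - 35395174241/44165 = 8443888059/44165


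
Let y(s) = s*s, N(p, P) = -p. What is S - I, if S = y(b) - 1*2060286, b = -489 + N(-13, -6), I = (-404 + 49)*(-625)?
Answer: -2055585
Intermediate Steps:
I = 221875 (I = -355*(-625) = 221875)
b = -476 (b = -489 - 1*(-13) = -489 + 13 = -476)
y(s) = s**2
S = -1833710 (S = (-476)**2 - 1*2060286 = 226576 - 2060286 = -1833710)
S - I = -1833710 - 1*221875 = -1833710 - 221875 = -2055585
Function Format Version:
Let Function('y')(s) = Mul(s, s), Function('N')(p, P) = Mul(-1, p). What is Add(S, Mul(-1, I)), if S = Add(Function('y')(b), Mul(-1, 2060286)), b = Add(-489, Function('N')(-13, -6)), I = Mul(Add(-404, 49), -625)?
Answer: -2055585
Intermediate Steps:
I = 221875 (I = Mul(-355, -625) = 221875)
b = -476 (b = Add(-489, Mul(-1, -13)) = Add(-489, 13) = -476)
Function('y')(s) = Pow(s, 2)
S = -1833710 (S = Add(Pow(-476, 2), Mul(-1, 2060286)) = Add(226576, -2060286) = -1833710)
Add(S, Mul(-1, I)) = Add(-1833710, Mul(-1, 221875)) = Add(-1833710, -221875) = -2055585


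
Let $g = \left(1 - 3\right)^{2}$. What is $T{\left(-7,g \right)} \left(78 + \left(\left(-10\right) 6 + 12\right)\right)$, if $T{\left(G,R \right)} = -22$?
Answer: $-660$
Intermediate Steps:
$g = 4$ ($g = \left(-2\right)^{2} = 4$)
$T{\left(-7,g \right)} \left(78 + \left(\left(-10\right) 6 + 12\right)\right) = - 22 \left(78 + \left(\left(-10\right) 6 + 12\right)\right) = - 22 \left(78 + \left(-60 + 12\right)\right) = - 22 \left(78 - 48\right) = \left(-22\right) 30 = -660$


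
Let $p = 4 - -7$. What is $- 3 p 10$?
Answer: $-330$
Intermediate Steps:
$p = 11$ ($p = 4 + 7 = 11$)
$- 3 p 10 = \left(-3\right) 11 \cdot 10 = \left(-33\right) 10 = -330$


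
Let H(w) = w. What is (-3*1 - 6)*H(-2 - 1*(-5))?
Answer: -27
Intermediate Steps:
(-3*1 - 6)*H(-2 - 1*(-5)) = (-3*1 - 6)*(-2 - 1*(-5)) = (-3 - 6)*(-2 + 5) = -9*3 = -27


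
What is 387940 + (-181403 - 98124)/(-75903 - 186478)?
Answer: 101788364667/262381 ≈ 3.8794e+5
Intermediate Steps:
387940 + (-181403 - 98124)/(-75903 - 186478) = 387940 - 279527/(-262381) = 387940 - 279527*(-1/262381) = 387940 + 279527/262381 = 101788364667/262381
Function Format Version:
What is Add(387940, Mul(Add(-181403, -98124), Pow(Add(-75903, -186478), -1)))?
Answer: Rational(101788364667, 262381) ≈ 3.8794e+5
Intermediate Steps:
Add(387940, Mul(Add(-181403, -98124), Pow(Add(-75903, -186478), -1))) = Add(387940, Mul(-279527, Pow(-262381, -1))) = Add(387940, Mul(-279527, Rational(-1, 262381))) = Add(387940, Rational(279527, 262381)) = Rational(101788364667, 262381)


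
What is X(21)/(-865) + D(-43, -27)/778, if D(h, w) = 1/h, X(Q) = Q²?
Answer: -14754079/28937710 ≈ -0.50986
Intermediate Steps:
X(21)/(-865) + D(-43, -27)/778 = 21²/(-865) + 1/(-43*778) = 441*(-1/865) - 1/43*1/778 = -441/865 - 1/33454 = -14754079/28937710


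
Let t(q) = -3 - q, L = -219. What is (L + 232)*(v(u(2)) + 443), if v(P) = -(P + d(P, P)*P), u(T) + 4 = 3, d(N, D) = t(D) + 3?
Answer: 5785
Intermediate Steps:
d(N, D) = -D (d(N, D) = (-3 - D) + 3 = -D)
u(T) = -1 (u(T) = -4 + 3 = -1)
v(P) = P² - P (v(P) = -(P + (-P)*P) = -(P - P²) = P² - P)
(L + 232)*(v(u(2)) + 443) = (-219 + 232)*(-(-1 - 1) + 443) = 13*(-1*(-2) + 443) = 13*(2 + 443) = 13*445 = 5785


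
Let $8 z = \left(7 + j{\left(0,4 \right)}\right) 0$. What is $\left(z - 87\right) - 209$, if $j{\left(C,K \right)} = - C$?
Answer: $-296$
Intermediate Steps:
$z = 0$ ($z = \frac{\left(7 - 0\right) 0}{8} = \frac{\left(7 + 0\right) 0}{8} = \frac{7 \cdot 0}{8} = \frac{1}{8} \cdot 0 = 0$)
$\left(z - 87\right) - 209 = \left(0 - 87\right) - 209 = -87 - 209 = -296$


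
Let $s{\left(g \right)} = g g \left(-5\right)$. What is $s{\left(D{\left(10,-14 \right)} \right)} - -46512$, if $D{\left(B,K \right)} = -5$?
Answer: $46387$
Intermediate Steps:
$s{\left(g \right)} = - 5 g^{2}$ ($s{\left(g \right)} = g^{2} \left(-5\right) = - 5 g^{2}$)
$s{\left(D{\left(10,-14 \right)} \right)} - -46512 = - 5 \left(-5\right)^{2} - -46512 = \left(-5\right) 25 + 46512 = -125 + 46512 = 46387$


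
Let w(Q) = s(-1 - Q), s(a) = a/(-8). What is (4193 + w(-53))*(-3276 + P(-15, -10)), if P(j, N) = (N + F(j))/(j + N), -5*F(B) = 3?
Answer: -3428299731/250 ≈ -1.3713e+7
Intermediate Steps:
s(a) = -a/8 (s(a) = a*(-⅛) = -a/8)
F(B) = -⅗ (F(B) = -⅕*3 = -⅗)
w(Q) = ⅛ + Q/8 (w(Q) = -(-1 - Q)/8 = ⅛ + Q/8)
P(j, N) = (-⅗ + N)/(N + j) (P(j, N) = (N - ⅗)/(j + N) = (-⅗ + N)/(N + j))
(4193 + w(-53))*(-3276 + P(-15, -10)) = (4193 + (⅛ + (⅛)*(-53)))*(-3276 + (-⅗ - 10)/(-10 - 15)) = (4193 + (⅛ - 53/8))*(-3276 - 53/5/(-25)) = (4193 - 13/2)*(-3276 - 1/25*(-53/5)) = 8373*(-3276 + 53/125)/2 = (8373/2)*(-409447/125) = -3428299731/250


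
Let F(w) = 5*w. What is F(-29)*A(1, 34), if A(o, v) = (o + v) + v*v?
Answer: -172695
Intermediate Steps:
A(o, v) = o + v + v² (A(o, v) = (o + v) + v² = o + v + v²)
F(-29)*A(1, 34) = (5*(-29))*(1 + 34 + 34²) = -145*(1 + 34 + 1156) = -145*1191 = -172695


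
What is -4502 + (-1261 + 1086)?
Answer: -4677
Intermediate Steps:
-4502 + (-1261 + 1086) = -4502 - 175 = -4677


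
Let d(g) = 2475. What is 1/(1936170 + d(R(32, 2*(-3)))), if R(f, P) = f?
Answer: 1/1938645 ≈ 5.1582e-7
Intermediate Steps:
1/(1936170 + d(R(32, 2*(-3)))) = 1/(1936170 + 2475) = 1/1938645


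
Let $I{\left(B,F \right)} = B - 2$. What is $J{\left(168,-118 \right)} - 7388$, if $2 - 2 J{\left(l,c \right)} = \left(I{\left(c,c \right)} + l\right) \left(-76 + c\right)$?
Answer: $-2731$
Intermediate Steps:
$I{\left(B,F \right)} = -2 + B$ ($I{\left(B,F \right)} = B - 2 = -2 + B$)
$J{\left(l,c \right)} = 1 - \frac{\left(-76 + c\right) \left(-2 + c + l\right)}{2}$ ($J{\left(l,c \right)} = 1 - \frac{\left(\left(-2 + c\right) + l\right) \left(-76 + c\right)}{2} = 1 - \frac{\left(-2 + c + l\right) \left(-76 + c\right)}{2} = 1 - \frac{\left(-76 + c\right) \left(-2 + c + l\right)}{2}$)
$J{\left(168,-118 \right)} - 7388 = \left(-75 + 38 \cdot 168 + 39 \left(-118\right) - \frac{\left(-118\right)^{2}}{2} - \left(-59\right) 168\right) - 7388 = \left(-75 + 6384 - 4602 - 6962 + 9912\right) - 7388 = 4657 - 7388 = -2731$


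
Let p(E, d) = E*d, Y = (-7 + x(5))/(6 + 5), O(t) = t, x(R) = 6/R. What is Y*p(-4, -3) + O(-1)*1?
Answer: -403/55 ≈ -7.3273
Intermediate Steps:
Y = -29/55 (Y = (-7 + 6/5)/(6 + 5) = (-7 + 6*(1/5))/11 = (-7 + 6/5)*(1/11) = -29/5*1/11 = -29/55 ≈ -0.52727)
Y*p(-4, -3) + O(-1)*1 = -(-116)*(-3)/55 - 1*1 = -29/55*12 - 1 = -348/55 - 1 = -403/55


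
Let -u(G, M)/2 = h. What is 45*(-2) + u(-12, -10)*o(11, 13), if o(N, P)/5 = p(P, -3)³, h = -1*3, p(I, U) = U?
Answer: -900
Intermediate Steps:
h = -3
o(N, P) = -135 (o(N, P) = 5*(-3)³ = 5*(-27) = -135)
u(G, M) = 6 (u(G, M) = -2*(-3) = 6)
45*(-2) + u(-12, -10)*o(11, 13) = 45*(-2) + 6*(-135) = -90 - 810 = -900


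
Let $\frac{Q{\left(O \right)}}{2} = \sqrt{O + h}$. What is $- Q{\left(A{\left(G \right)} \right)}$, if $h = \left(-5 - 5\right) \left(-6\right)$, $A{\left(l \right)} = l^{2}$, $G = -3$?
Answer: $- 2 \sqrt{69} \approx -16.613$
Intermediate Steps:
$h = 60$ ($h = \left(-10\right) \left(-6\right) = 60$)
$Q{\left(O \right)} = 2 \sqrt{60 + O}$ ($Q{\left(O \right)} = 2 \sqrt{O + 60} = 2 \sqrt{60 + O}$)
$- Q{\left(A{\left(G \right)} \right)} = - 2 \sqrt{60 + \left(-3\right)^{2}} = - 2 \sqrt{60 + 9} = - 2 \sqrt{69}$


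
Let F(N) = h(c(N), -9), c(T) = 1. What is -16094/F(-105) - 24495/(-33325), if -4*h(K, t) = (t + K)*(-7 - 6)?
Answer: 4130534/6665 ≈ 619.74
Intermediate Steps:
h(K, t) = 13*K/4 + 13*t/4 (h(K, t) = -(t + K)*(-7 - 6)/4 = -(K + t)*(-13)/4 = -(-13*K - 13*t)/4 = 13*K/4 + 13*t/4)
F(N) = -26 (F(N) = (13/4)*1 + (13/4)*(-9) = 13/4 - 117/4 = -26)
-16094/F(-105) - 24495/(-33325) = -16094/(-26) - 24495/(-33325) = -16094*(-1/26) - 24495*(-1/33325) = 619 + 4899/6665 = 4130534/6665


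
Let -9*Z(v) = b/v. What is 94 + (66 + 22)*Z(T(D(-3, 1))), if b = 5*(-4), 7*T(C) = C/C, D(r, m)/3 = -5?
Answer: 13166/9 ≈ 1462.9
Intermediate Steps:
D(r, m) = -15 (D(r, m) = 3*(-5) = -15)
T(C) = 1/7 (T(C) = (C/C)/7 = (1/7)*1 = 1/7)
b = -20
Z(v) = 20/(9*v) (Z(v) = -(-20)/(9*v) = 20/(9*v))
94 + (66 + 22)*Z(T(D(-3, 1))) = 94 + (66 + 22)*(20/(9*(1/7))) = 94 + 88*((20/9)*7) = 94 + 88*(140/9) = 94 + 12320/9 = 13166/9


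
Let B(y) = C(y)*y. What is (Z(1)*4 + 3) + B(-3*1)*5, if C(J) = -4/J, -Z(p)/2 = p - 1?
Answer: -17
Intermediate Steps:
Z(p) = 2 - 2*p (Z(p) = -2*(p - 1) = -2*(-1 + p) = 2 - 2*p)
B(y) = -4 (B(y) = (-4/y)*y = -4)
(Z(1)*4 + 3) + B(-3*1)*5 = ((2 - 2*1)*4 + 3) - 4*5 = ((2 - 2)*4 + 3) - 20 = (0*4 + 3) - 20 = (0 + 3) - 20 = 3 - 20 = -17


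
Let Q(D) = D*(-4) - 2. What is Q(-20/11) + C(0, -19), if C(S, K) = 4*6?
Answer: 322/11 ≈ 29.273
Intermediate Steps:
Q(D) = -2 - 4*D (Q(D) = -4*D - 2 = -2 - 4*D)
C(S, K) = 24
Q(-20/11) + C(0, -19) = (-2 - (-80)/11) + 24 = (-2 - 4*(-20/11)) + 24 = (-2 + 80/11) + 24 = 58/11 + 24 = 322/11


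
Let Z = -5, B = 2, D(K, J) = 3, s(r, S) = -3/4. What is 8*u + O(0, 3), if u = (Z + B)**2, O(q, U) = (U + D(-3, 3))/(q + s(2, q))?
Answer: 64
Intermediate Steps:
s(r, S) = -3/4 (s(r, S) = -3*1/4 = -3/4)
O(q, U) = (3 + U)/(-3/4 + q) (O(q, U) = (U + 3)/(q - 3/4) = (3 + U)/(-3/4 + q))
u = 9 (u = (-5 + 2)**2 = (-3)**2 = 9)
8*u + O(0, 3) = 8*9 + 4*(3 + 3)/(-3 + 4*0) = 72 + 4*6/(-3 + 0) = 72 + 4*6/(-3) = 72 + 4*(-1/3)*6 = 72 - 8 = 64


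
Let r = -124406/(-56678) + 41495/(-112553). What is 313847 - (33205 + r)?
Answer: 52655351417080/187625851 ≈ 2.8064e+5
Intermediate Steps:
r = 342659262/187625851 (r = -124406*(-1/56678) + 41495*(-1/112553) = 3659/1667 - 41495/112553 = 342659262/187625851 ≈ 1.8263)
313847 - (33205 + r) = 313847 - (33205 + 342659262/187625851) = 313847 - 1*6230459041717/187625851 = 313847 - 6230459041717/187625851 = 52655351417080/187625851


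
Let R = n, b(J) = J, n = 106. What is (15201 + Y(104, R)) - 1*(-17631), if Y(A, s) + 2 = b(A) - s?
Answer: 32828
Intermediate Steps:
R = 106
Y(A, s) = -2 + A - s (Y(A, s) = -2 + (A - s) = -2 + A - s)
(15201 + Y(104, R)) - 1*(-17631) = (15201 + (-2 + 104 - 1*106)) - 1*(-17631) = (15201 + (-2 + 104 - 106)) + 17631 = (15201 - 4) + 17631 = 15197 + 17631 = 32828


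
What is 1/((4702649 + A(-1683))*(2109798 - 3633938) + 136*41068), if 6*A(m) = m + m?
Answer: -1/7166634819072 ≈ -1.3954e-13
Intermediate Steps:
A(m) = m/3 (A(m) = (m + m)/6 = (2*m)/6 = m/3)
1/((4702649 + A(-1683))*(2109798 - 3633938) + 136*41068) = 1/((4702649 + (⅓)*(-1683))*(2109798 - 3633938) + 136*41068) = 1/((4702649 - 561)*(-1524140) + 5585248) = 1/(4702088*(-1524140) + 5585248) = 1/(-7166640404320 + 5585248) = 1/(-7166634819072) = -1/7166634819072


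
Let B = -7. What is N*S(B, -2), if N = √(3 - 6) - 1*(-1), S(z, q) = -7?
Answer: -7 - 7*I*√3 ≈ -7.0 - 12.124*I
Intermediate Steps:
N = 1 + I*√3 (N = √(-3) + 1 = I*√3 + 1 = 1 + I*√3 ≈ 1.0 + 1.732*I)
N*S(B, -2) = (1 + I*√3)*(-7) = -7 - 7*I*√3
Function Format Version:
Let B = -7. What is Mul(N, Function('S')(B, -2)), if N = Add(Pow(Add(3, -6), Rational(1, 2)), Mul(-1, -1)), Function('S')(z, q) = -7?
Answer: Add(-7, Mul(-7, I, Pow(3, Rational(1, 2)))) ≈ Add(-7.0000, Mul(-12.124, I))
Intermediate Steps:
N = Add(1, Mul(I, Pow(3, Rational(1, 2)))) (N = Add(Pow(-3, Rational(1, 2)), 1) = Add(Mul(I, Pow(3, Rational(1, 2))), 1) = Add(1, Mul(I, Pow(3, Rational(1, 2)))) ≈ Add(1.0000, Mul(1.7320, I)))
Mul(N, Function('S')(B, -2)) = Mul(Add(1, Mul(I, Pow(3, Rational(1, 2)))), -7) = Add(-7, Mul(-7, I, Pow(3, Rational(1, 2))))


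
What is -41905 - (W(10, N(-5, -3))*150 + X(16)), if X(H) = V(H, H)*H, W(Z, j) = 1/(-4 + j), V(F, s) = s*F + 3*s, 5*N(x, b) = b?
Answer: -1074937/23 ≈ -46736.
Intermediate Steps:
N(x, b) = b/5
V(F, s) = 3*s + F*s (V(F, s) = F*s + 3*s = 3*s + F*s)
X(H) = H²*(3 + H) (X(H) = (H*(3 + H))*H = H²*(3 + H))
-41905 - (W(10, N(-5, -3))*150 + X(16)) = -41905 - (150/(-4 + (⅕)*(-3)) + 16²*(3 + 16)) = -41905 - (150/(-4 - ⅗) + 256*19) = -41905 - (150/(-23/5) + 4864) = -41905 - (-5/23*150 + 4864) = -41905 - (-750/23 + 4864) = -41905 - 1*111122/23 = -41905 - 111122/23 = -1074937/23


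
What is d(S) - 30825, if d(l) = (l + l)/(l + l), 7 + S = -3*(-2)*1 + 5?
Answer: -30824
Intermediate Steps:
S = 4 (S = -7 + (-3*(-2)*1 + 5) = -7 + (6*1 + 5) = -7 + (6 + 5) = -7 + 11 = 4)
d(l) = 1 (d(l) = (2*l)/((2*l)) = (2*l)*(1/(2*l)) = 1)
d(S) - 30825 = 1 - 30825 = -30824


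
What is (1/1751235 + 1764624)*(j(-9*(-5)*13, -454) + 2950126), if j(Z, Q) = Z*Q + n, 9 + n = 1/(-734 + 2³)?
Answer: 6022835572467804901241/1271396610 ≈ 4.7372e+12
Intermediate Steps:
n = -6535/726 (n = -9 + 1/(-734 + 2³) = -9 + 1/(-734 + 8) = -9 + 1/(-726) = -9 - 1/726 = -6535/726 ≈ -9.0014)
j(Z, Q) = -6535/726 + Q*Z (j(Z, Q) = Z*Q - 6535/726 = Q*Z - 6535/726 = -6535/726 + Q*Z)
(1/1751235 + 1764624)*(j(-9*(-5)*13, -454) + 2950126) = (1/1751235 + 1764624)*((-6535/726 - 454*(-9*(-5))*13) + 2950126) = (1/1751235 + 1764624)*((-6535/726 - 20430*13) + 2950126) = 3090271310641*((-6535/726 - 454*585) + 2950126)/1751235 = 3090271310641*((-6535/726 - 265590) + 2950126)/1751235 = 3090271310641*(-192824875/726 + 2950126)/1751235 = (3090271310641/1751235)*(1948966601/726) = 6022835572467804901241/1271396610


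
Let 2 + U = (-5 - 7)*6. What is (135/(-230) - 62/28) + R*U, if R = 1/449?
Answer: -214413/72289 ≈ -2.9661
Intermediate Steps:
R = 1/449 ≈ 0.0022272
U = -74 (U = -2 + (-5 - 7)*6 = -2 - 12*6 = -2 - 72 = -74)
(135/(-230) - 62/28) + R*U = (135/(-230) - 62/28) + (1/449)*(-74) = (135*(-1/230) - 62*1/28) - 74/449 = (-27/46 - 31/14) - 74/449 = -451/161 - 74/449 = -214413/72289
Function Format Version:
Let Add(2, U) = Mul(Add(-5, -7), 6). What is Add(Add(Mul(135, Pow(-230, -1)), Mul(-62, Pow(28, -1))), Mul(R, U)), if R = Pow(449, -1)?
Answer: Rational(-214413, 72289) ≈ -2.9661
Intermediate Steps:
R = Rational(1, 449) ≈ 0.0022272
U = -74 (U = Add(-2, Mul(Add(-5, -7), 6)) = Add(-2, Mul(-12, 6)) = Add(-2, -72) = -74)
Add(Add(Mul(135, Pow(-230, -1)), Mul(-62, Pow(28, -1))), Mul(R, U)) = Add(Add(Mul(135, Pow(-230, -1)), Mul(-62, Pow(28, -1))), Mul(Rational(1, 449), -74)) = Add(Add(Mul(135, Rational(-1, 230)), Mul(-62, Rational(1, 28))), Rational(-74, 449)) = Add(Add(Rational(-27, 46), Rational(-31, 14)), Rational(-74, 449)) = Add(Rational(-451, 161), Rational(-74, 449)) = Rational(-214413, 72289)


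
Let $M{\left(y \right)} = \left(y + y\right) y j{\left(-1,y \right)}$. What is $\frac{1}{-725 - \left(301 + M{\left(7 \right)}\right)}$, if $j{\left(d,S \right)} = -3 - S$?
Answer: $- \frac{1}{46} \approx -0.021739$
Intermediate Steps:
$M{\left(y \right)} = 2 y^{2} \left(-3 - y\right)$ ($M{\left(y \right)} = \left(y + y\right) y \left(-3 - y\right) = 2 y y \left(-3 - y\right) = 2 y^{2} \left(-3 - y\right)$)
$\frac{1}{-725 - \left(301 + M{\left(7 \right)}\right)} = \frac{1}{-725 - \left(301 + 2 \cdot 7^{2} \left(-3 - 7\right)\right)} = \frac{1}{-725 - \left(301 + 2 \cdot 49 \left(-3 - 7\right)\right)} = \frac{1}{-725 - \left(301 + 2 \cdot 49 \left(-10\right)\right)} = \frac{1}{-725 - -679} = \frac{1}{-725 + \left(-301 + 980\right)} = \frac{1}{-725 + 679} = \frac{1}{-46} = - \frac{1}{46}$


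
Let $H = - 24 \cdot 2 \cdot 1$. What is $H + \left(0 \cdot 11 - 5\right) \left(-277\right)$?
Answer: $1337$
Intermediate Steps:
$H = -48$ ($H = \left(-24\right) 2 = -48$)
$H + \left(0 \cdot 11 - 5\right) \left(-277\right) = -48 + \left(0 \cdot 11 - 5\right) \left(-277\right) = -48 + \left(0 - 5\right) \left(-277\right) = -48 - -1385 = -48 + 1385 = 1337$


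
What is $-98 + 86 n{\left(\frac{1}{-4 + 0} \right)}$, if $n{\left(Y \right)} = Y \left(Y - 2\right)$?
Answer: $- \frac{397}{8} \approx -49.625$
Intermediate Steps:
$n{\left(Y \right)} = Y \left(-2 + Y\right)$
$-98 + 86 n{\left(\frac{1}{-4 + 0} \right)} = -98 + 86 \frac{-2 + \frac{1}{-4 + 0}}{-4 + 0} = -98 + 86 \frac{-2 + \frac{1}{-4}}{-4} = -98 + 86 \left(- \frac{-2 - \frac{1}{4}}{4}\right) = -98 + 86 \left(\left(- \frac{1}{4}\right) \left(- \frac{9}{4}\right)\right) = -98 + 86 \cdot \frac{9}{16} = -98 + \frac{387}{8} = - \frac{397}{8}$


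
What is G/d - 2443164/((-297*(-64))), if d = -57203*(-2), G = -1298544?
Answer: -12674806039/90609552 ≈ -139.88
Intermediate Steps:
d = 114406
G/d - 2443164/((-297*(-64))) = -1298544/114406 - 2443164/((-297*(-64))) = -1298544*1/114406 - 2443164/19008 = -649272/57203 - 2443164*1/19008 = -649272/57203 - 203597/1584 = -12674806039/90609552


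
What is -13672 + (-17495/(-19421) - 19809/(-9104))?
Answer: -2416785709779/176808784 ≈ -13669.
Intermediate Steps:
-13672 + (-17495/(-19421) - 19809/(-9104)) = -13672 + (-17495*(-1/19421) - 19809*(-1/9104)) = -13672 + (17495/19421 + 19809/9104) = -13672 + 543985069/176808784 = -2416785709779/176808784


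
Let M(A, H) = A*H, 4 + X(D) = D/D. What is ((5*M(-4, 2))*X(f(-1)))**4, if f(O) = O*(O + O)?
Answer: 207360000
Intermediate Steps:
f(O) = 2*O**2 (f(O) = O*(2*O) = 2*O**2)
X(D) = -3 (X(D) = -4 + D/D = -4 + 1 = -3)
((5*M(-4, 2))*X(f(-1)))**4 = ((5*(-4*2))*(-3))**4 = ((5*(-8))*(-3))**4 = (-40*(-3))**4 = 120**4 = 207360000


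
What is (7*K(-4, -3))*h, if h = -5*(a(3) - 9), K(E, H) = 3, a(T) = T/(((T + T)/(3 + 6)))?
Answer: 945/2 ≈ 472.50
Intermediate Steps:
a(T) = 9/2 (a(T) = T/(((2*T)/9)) = T/(((2*T)*(⅑))) = T/((2*T/9)) = T*(9/(2*T)) = 9/2)
h = 45/2 (h = -5*(9/2 - 9) = -5*(-9/2) = 45/2 ≈ 22.500)
(7*K(-4, -3))*h = (7*3)*(45/2) = 21*(45/2) = 945/2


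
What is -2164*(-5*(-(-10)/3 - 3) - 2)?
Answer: 23804/3 ≈ 7934.7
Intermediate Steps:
-2164*(-5*(-(-10)/3 - 3) - 2) = -2164*(-5*(-5*(-⅔) - 3) - 2) = -2164*(-5*(10/3 - 3) - 2) = -2164*(-5*⅓ - 2) = -2164*(-5/3 - 2) = -2164*(-11/3) = 23804/3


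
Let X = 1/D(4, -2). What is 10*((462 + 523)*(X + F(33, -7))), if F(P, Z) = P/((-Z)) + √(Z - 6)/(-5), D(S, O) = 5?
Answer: 338840/7 - 1970*I*√13 ≈ 48406.0 - 7102.9*I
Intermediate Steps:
F(P, Z) = -√(-6 + Z)/5 - P/Z (F(P, Z) = P*(-1/Z) + √(-6 + Z)*(-⅕) = -P/Z - √(-6 + Z)/5 = -√(-6 + Z)/5 - P/Z)
X = ⅕ (X = 1/5 = ⅕ ≈ 0.20000)
10*((462 + 523)*(X + F(33, -7))) = 10*((462 + 523)*(⅕ + (-√(-6 - 7)/5 - 1*33/(-7)))) = 10*(985*(⅕ + (-I*√13/5 - 1*33*(-⅐)))) = 10*(985*(⅕ + (-I*√13/5 + 33/7))) = 10*(985*(⅕ + (33/7 - I*√13/5))) = 10*(985*(172/35 - I*√13/5)) = 10*(33884/7 - 197*I*√13) = 338840/7 - 1970*I*√13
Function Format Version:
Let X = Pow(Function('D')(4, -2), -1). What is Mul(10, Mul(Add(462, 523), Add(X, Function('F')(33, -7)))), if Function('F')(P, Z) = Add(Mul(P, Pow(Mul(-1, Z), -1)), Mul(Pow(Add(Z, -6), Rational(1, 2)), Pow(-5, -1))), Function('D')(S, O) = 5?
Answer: Add(Rational(338840, 7), Mul(-1970, I, Pow(13, Rational(1, 2)))) ≈ Add(48406., Mul(-7102.9, I))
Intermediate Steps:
Function('F')(P, Z) = Add(Mul(Rational(-1, 5), Pow(Add(-6, Z), Rational(1, 2))), Mul(-1, P, Pow(Z, -1))) (Function('F')(P, Z) = Add(Mul(P, Mul(-1, Pow(Z, -1))), Mul(Pow(Add(-6, Z), Rational(1, 2)), Rational(-1, 5))) = Add(Mul(-1, P, Pow(Z, -1)), Mul(Rational(-1, 5), Pow(Add(-6, Z), Rational(1, 2)))) = Add(Mul(Rational(-1, 5), Pow(Add(-6, Z), Rational(1, 2))), Mul(-1, P, Pow(Z, -1))))
X = Rational(1, 5) (X = Pow(5, -1) = Rational(1, 5) ≈ 0.20000)
Mul(10, Mul(Add(462, 523), Add(X, Function('F')(33, -7)))) = Mul(10, Mul(Add(462, 523), Add(Rational(1, 5), Add(Mul(Rational(-1, 5), Pow(Add(-6, -7), Rational(1, 2))), Mul(-1, 33, Pow(-7, -1)))))) = Mul(10, Mul(985, Add(Rational(1, 5), Add(Mul(Rational(-1, 5), Pow(-13, Rational(1, 2))), Mul(-1, 33, Rational(-1, 7)))))) = Mul(10, Mul(985, Add(Rational(1, 5), Add(Mul(Rational(-1, 5), Mul(I, Pow(13, Rational(1, 2)))), Rational(33, 7))))) = Mul(10, Mul(985, Add(Rational(1, 5), Add(Mul(Rational(-1, 5), I, Pow(13, Rational(1, 2))), Rational(33, 7))))) = Mul(10, Mul(985, Add(Rational(1, 5), Add(Rational(33, 7), Mul(Rational(-1, 5), I, Pow(13, Rational(1, 2))))))) = Mul(10, Mul(985, Add(Rational(172, 35), Mul(Rational(-1, 5), I, Pow(13, Rational(1, 2)))))) = Mul(10, Add(Rational(33884, 7), Mul(-197, I, Pow(13, Rational(1, 2))))) = Add(Rational(338840, 7), Mul(-1970, I, Pow(13, Rational(1, 2))))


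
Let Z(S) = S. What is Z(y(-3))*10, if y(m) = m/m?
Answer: 10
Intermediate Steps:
y(m) = 1
Z(y(-3))*10 = 1*10 = 10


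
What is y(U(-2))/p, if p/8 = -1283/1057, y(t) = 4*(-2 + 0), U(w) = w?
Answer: 1057/1283 ≈ 0.82385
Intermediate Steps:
y(t) = -8 (y(t) = 4*(-2) = -8)
p = -10264/1057 (p = 8*(-1283/1057) = -10264/1057 ≈ -9.7105)
y(U(-2))/p = -8/(-10264/1057) = -8*(-1057/10264) = 1057/1283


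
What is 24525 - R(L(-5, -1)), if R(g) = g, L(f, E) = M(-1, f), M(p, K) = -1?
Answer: 24526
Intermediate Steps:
L(f, E) = -1
24525 - R(L(-5, -1)) = 24525 - 1*(-1) = 24525 + 1 = 24526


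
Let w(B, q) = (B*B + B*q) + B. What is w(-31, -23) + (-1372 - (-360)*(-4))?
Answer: -1169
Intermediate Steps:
w(B, q) = B + B² + B*q (w(B, q) = (B² + B*q) + B = B + B² + B*q)
w(-31, -23) + (-1372 - (-360)*(-4)) = -31*(1 - 31 - 23) + (-1372 - (-360)*(-4)) = -31*(-53) + (-1372 - 1*1440) = 1643 + (-1372 - 1440) = 1643 - 2812 = -1169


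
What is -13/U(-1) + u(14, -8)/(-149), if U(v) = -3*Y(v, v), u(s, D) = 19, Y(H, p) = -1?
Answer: -1994/447 ≈ -4.4608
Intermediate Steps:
U(v) = 3 (U(v) = -3*(-1) = 3)
-13/U(-1) + u(14, -8)/(-149) = -13/3 + 19/(-149) = -13*⅓ + 19*(-1/149) = -13/3 - 19/149 = -1994/447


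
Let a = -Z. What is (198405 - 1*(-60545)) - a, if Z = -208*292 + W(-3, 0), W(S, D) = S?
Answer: 198211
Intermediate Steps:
Z = -60739 (Z = -208*292 - 3 = -60736 - 3 = -60739)
a = 60739 (a = -1*(-60739) = 60739)
(198405 - 1*(-60545)) - a = (198405 - 1*(-60545)) - 1*60739 = (198405 + 60545) - 60739 = 258950 - 60739 = 198211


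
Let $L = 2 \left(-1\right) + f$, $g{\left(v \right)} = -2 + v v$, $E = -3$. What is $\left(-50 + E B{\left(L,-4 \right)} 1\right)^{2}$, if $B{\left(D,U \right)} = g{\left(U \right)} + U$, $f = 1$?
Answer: $6400$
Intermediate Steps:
$g{\left(v \right)} = -2 + v^{2}$
$L = -1$ ($L = 2 \left(-1\right) + 1 = -2 + 1 = -1$)
$B{\left(D,U \right)} = -2 + U + U^{2}$ ($B{\left(D,U \right)} = \left(-2 + U^{2}\right) + U = -2 + U + U^{2}$)
$\left(-50 + E B{\left(L,-4 \right)} 1\right)^{2} = \left(-50 + - 3 \left(-2 - 4 + \left(-4\right)^{2}\right) 1\right)^{2} = \left(-50 + - 3 \left(-2 - 4 + 16\right) 1\right)^{2} = \left(-50 + \left(-3\right) 10 \cdot 1\right)^{2} = \left(-50 - 30\right)^{2} = \left(-80\right)^{2} = 6400$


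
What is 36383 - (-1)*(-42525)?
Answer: -6142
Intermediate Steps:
36383 - (-1)*(-42525) = 36383 - 1*42525 = 36383 - 42525 = -6142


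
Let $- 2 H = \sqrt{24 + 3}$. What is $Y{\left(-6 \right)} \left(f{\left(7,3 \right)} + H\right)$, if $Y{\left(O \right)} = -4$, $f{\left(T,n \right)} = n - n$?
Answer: $6 \sqrt{3} \approx 10.392$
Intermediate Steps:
$H = - \frac{3 \sqrt{3}}{2}$ ($H = - \frac{\sqrt{24 + 3}}{2} = - \frac{\sqrt{27}}{2} = - \frac{3 \sqrt{3}}{2} \approx -2.5981$)
$f{\left(T,n \right)} = 0$
$Y{\left(-6 \right)} \left(f{\left(7,3 \right)} + H\right) = - 4 \left(0 - \frac{3 \sqrt{3}}{2}\right) = - 4 \left(- \frac{3 \sqrt{3}}{2}\right) = 6 \sqrt{3}$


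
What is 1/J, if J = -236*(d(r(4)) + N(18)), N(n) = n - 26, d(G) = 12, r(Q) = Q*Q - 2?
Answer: -1/944 ≈ -0.0010593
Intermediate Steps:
r(Q) = -2 + Q² (r(Q) = Q² - 2 = -2 + Q²)
N(n) = -26 + n
J = -944 (J = -236*(12 + (-26 + 18)) = -236*(12 - 8) = -236*4 = -944)
1/J = 1/(-944) = -1/944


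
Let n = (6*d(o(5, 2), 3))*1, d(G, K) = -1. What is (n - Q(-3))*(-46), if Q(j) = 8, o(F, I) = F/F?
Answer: 644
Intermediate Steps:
o(F, I) = 1
n = -6 (n = (6*(-1))*1 = -6*1 = -6)
(n - Q(-3))*(-46) = (-6 - 1*8)*(-46) = (-6 - 8)*(-46) = -14*(-46) = 644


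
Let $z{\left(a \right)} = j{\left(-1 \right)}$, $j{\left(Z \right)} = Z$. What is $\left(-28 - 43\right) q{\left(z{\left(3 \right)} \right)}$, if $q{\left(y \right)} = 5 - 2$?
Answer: $-213$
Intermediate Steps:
$z{\left(a \right)} = -1$
$q{\left(y \right)} = 3$ ($q{\left(y \right)} = 5 - 2 = 3$)
$\left(-28 - 43\right) q{\left(z{\left(3 \right)} \right)} = \left(-28 - 43\right) 3 = \left(-71\right) 3 = -213$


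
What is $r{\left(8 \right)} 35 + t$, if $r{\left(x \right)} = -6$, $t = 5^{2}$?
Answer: $-185$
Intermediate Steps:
$t = 25$
$r{\left(8 \right)} 35 + t = \left(-6\right) 35 + 25 = -210 + 25 = -185$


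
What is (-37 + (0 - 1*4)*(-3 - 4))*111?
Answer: -999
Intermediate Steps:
(-37 + (0 - 1*4)*(-3 - 4))*111 = (-37 + (0 - 4)*(-7))*111 = (-37 - 4*(-7))*111 = (-37 + 28)*111 = -9*111 = -999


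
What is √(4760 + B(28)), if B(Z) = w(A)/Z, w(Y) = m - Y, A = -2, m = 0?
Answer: √932974/14 ≈ 68.993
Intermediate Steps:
w(Y) = -Y (w(Y) = 0 - Y = -Y)
B(Z) = 2/Z (B(Z) = (-1*(-2))/Z = 2/Z)
√(4760 + B(28)) = √(4760 + 2/28) = √(4760 + 2*(1/28)) = √(4760 + 1/14) = √(66641/14) = √932974/14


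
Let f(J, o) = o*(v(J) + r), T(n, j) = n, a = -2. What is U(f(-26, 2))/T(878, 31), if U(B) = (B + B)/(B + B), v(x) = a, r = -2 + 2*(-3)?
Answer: 1/878 ≈ 0.0011390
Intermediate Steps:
r = -8 (r = -2 - 6 = -8)
v(x) = -2
f(J, o) = -10*o (f(J, o) = o*(-2 - 8) = o*(-10) = -10*o)
U(B) = 1 (U(B) = (2*B)/((2*B)) = (2*B)*(1/(2*B)) = 1)
U(f(-26, 2))/T(878, 31) = 1/878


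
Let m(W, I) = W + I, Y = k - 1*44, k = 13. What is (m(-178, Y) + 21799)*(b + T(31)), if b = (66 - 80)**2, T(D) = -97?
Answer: 2137410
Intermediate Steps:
Y = -31 (Y = 13 - 1*44 = 13 - 44 = -31)
m(W, I) = I + W
b = 196 (b = (-14)**2 = 196)
(m(-178, Y) + 21799)*(b + T(31)) = ((-31 - 178) + 21799)*(196 - 97) = (-209 + 21799)*99 = 21590*99 = 2137410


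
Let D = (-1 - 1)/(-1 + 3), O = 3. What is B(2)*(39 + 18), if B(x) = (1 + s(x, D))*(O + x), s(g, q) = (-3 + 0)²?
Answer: 2850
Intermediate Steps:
D = -1 (D = -2/2 = -2*½ = -1)
s(g, q) = 9 (s(g, q) = (-3)² = 9)
B(x) = 30 + 10*x (B(x) = (1 + 9)*(3 + x) = 10*(3 + x) = 30 + 10*x)
B(2)*(39 + 18) = (30 + 10*2)*(39 + 18) = (30 + 20)*57 = 50*57 = 2850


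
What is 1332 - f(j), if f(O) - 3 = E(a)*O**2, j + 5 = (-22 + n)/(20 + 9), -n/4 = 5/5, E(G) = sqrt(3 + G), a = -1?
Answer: 1329 - 29241*sqrt(2)/841 ≈ 1279.8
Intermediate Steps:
n = -4 (n = -20/5 = -4*1 = -4)
j = -171/29 (j = -5 + (-22 - 4)/(20 + 9) = -5 - 26/29 = -171/29 ≈ -5.8966)
f(O) = 3 + sqrt(2)*O**2 (f(O) = 3 + sqrt(3 - 1)*O**2 = 3 + sqrt(2)*O**2)
1332 - f(j) = 1332 - (3 + sqrt(2)*(-171/29)**2) = 1332 - (3 + sqrt(2)*(29241/841)) = 1332 - (3 + 29241*sqrt(2)/841) = 1332 + (-3 - 29241*sqrt(2)/841) = 1329 - 29241*sqrt(2)/841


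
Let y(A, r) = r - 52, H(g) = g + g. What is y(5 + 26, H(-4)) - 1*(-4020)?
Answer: 3960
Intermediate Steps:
H(g) = 2*g
y(A, r) = -52 + r
y(5 + 26, H(-4)) - 1*(-4020) = (-52 + 2*(-4)) - 1*(-4020) = (-52 - 8) + 4020 = -60 + 4020 = 3960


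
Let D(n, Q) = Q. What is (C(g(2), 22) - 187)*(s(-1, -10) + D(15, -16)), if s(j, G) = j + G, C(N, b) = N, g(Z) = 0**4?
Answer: 5049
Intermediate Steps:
g(Z) = 0
s(j, G) = G + j
(C(g(2), 22) - 187)*(s(-1, -10) + D(15, -16)) = (0 - 187)*((-10 - 1) - 16) = -187*(-11 - 16) = -187*(-27) = 5049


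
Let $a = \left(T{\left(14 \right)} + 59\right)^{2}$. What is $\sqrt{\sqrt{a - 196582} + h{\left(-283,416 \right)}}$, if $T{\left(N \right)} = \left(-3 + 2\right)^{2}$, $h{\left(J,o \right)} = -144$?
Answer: $\sqrt{-144 + i \sqrt{192982}} \approx 12.615 + 17.411 i$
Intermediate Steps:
$T{\left(N \right)} = 1$ ($T{\left(N \right)} = \left(-1\right)^{2} = 1$)
$a = 3600$ ($a = \left(1 + 59\right)^{2} = 60^{2} = 3600$)
$\sqrt{\sqrt{a - 196582} + h{\left(-283,416 \right)}} = \sqrt{\sqrt{3600 - 196582} - 144} = \sqrt{\sqrt{-192982} - 144} = \sqrt{i \sqrt{192982} - 144} = \sqrt{-144 + i \sqrt{192982}}$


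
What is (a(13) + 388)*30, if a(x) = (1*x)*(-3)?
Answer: 10470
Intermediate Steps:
a(x) = -3*x (a(x) = x*(-3) = -3*x)
(a(13) + 388)*30 = (-3*13 + 388)*30 = (-39 + 388)*30 = 349*30 = 10470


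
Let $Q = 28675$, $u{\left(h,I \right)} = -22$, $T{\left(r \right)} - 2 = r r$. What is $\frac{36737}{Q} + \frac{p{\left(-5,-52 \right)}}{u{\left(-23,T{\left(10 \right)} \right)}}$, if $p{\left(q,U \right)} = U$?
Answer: $\frac{1149657}{315425} \approx 3.6448$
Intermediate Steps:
$T{\left(r \right)} = 2 + r^{2}$ ($T{\left(r \right)} = 2 + r r = 2 + r^{2}$)
$\frac{36737}{Q} + \frac{p{\left(-5,-52 \right)}}{u{\left(-23,T{\left(10 \right)} \right)}} = \frac{36737}{28675} - \frac{52}{-22} = 36737 \cdot \frac{1}{28675} - - \frac{26}{11} = \frac{36737}{28675} + \frac{26}{11} = \frac{1149657}{315425}$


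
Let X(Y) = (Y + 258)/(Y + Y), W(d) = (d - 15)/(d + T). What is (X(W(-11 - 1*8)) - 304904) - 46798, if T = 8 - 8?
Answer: -5977700/17 ≈ -3.5163e+5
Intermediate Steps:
T = 0
W(d) = (-15 + d)/d (W(d) = (d - 15)/(d + 0) = (-15 + d)/d)
X(Y) = (258 + Y)/(2*Y) (X(Y) = (258 + Y)/((2*Y)) = (258 + Y)*(1/(2*Y)) = (258 + Y)/(2*Y))
(X(W(-11 - 1*8)) - 304904) - 46798 = ((258 + (-15 + (-11 - 1*8))/(-11 - 1*8))/(2*(((-15 + (-11 - 1*8))/(-11 - 1*8)))) - 304904) - 46798 = ((258 + (-15 + (-11 - 8))/(-11 - 8))/(2*(((-15 + (-11 - 8))/(-11 - 8)))) - 304904) - 46798 = ((258 + (-15 - 19)/(-19))/(2*(((-15 - 19)/(-19)))) - 304904) - 46798 = ((258 - 1/19*(-34))/(2*((-1/19*(-34)))) - 304904) - 46798 = ((258 + 34/19)/(2*(34/19)) - 304904) - 46798 = ((1/2)*(19/34)*(4936/19) - 304904) - 46798 = (1234/17 - 304904) - 46798 = -5182134/17 - 46798 = -5977700/17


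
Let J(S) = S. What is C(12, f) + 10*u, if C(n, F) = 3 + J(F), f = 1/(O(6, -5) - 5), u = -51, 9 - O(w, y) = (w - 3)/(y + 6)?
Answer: -506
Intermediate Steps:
O(w, y) = 9 - (-3 + w)/(6 + y) (O(w, y) = 9 - (w - 3)/(y + 6) = 9 - (-3 + w)/(6 + y))
f = 1 (f = 1/((57 - 1*6 + 9*(-5))/(6 - 5) - 5) = 1/((57 - 6 - 45)/1 - 5) = 1/(1*6 - 5) = 1/(6 - 5) = 1/1 = 1)
C(n, F) = 3 + F
C(12, f) + 10*u = (3 + 1) + 10*(-51) = 4 - 510 = -506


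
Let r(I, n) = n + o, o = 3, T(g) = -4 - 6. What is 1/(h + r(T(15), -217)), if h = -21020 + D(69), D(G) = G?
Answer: -1/21165 ≈ -4.7248e-5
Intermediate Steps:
T(g) = -10
h = -20951 (h = -21020 + 69 = -20951)
r(I, n) = 3 + n (r(I, n) = n + 3 = 3 + n)
1/(h + r(T(15), -217)) = 1/(-20951 + (3 - 217)) = 1/(-20951 - 214) = 1/(-21165) = -1/21165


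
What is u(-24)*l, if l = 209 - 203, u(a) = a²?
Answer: 3456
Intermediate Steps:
l = 6
u(-24)*l = (-24)²*6 = 576*6 = 3456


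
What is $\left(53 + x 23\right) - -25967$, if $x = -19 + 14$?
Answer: $25905$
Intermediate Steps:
$x = -5$
$\left(53 + x 23\right) - -25967 = \left(53 - 115\right) - -25967 = \left(53 - 115\right) + 25967 = -62 + 25967 = 25905$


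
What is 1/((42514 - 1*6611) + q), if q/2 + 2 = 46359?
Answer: 1/128617 ≈ 7.7750e-6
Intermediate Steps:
q = 92714 (q = -4 + 2*46359 = -4 + 92718 = 92714)
1/((42514 - 1*6611) + q) = 1/((42514 - 1*6611) + 92714) = 1/((42514 - 6611) + 92714) = 1/(35903 + 92714) = 1/128617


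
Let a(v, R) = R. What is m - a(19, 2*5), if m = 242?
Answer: 232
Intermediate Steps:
m - a(19, 2*5) = 242 - 2*5 = 242 - 1*10 = 242 - 10 = 232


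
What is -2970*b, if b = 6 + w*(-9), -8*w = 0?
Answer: -17820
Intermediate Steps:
w = 0 (w = -⅛*0 = 0)
b = 6 (b = 6 + 0*(-9) = 6 + 0 = 6)
-2970*b = -2970*6 = -17820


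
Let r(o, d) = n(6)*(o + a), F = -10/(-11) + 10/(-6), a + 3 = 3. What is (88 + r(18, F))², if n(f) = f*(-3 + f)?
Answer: 169744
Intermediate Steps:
a = 0 (a = -3 + 3 = 0)
F = -25/33 (F = -10*(-1/11) + 10*(-⅙) = 10/11 - 5/3 = -25/33 ≈ -0.75758)
r(o, d) = 18*o (r(o, d) = (6*(-3 + 6))*(o + 0) = (6*3)*o = 18*o)
(88 + r(18, F))² = (88 + 18*18)² = (88 + 324)² = 412² = 169744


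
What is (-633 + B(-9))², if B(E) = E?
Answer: 412164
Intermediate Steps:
(-633 + B(-9))² = (-633 - 9)² = (-642)² = 412164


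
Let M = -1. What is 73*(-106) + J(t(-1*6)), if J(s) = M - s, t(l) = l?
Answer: -7733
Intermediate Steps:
J(s) = -1 - s
73*(-106) + J(t(-1*6)) = 73*(-106) + (-1 - (-1)*6) = -7738 + (-1 - 1*(-6)) = -7738 + (-1 + 6) = -7738 + 5 = -7733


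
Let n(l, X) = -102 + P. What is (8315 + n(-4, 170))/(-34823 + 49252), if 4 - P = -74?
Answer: 8291/14429 ≈ 0.57461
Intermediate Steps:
P = 78 (P = 4 - 1*(-74) = 4 + 74 = 78)
n(l, X) = -24 (n(l, X) = -102 + 78 = -24)
(8315 + n(-4, 170))/(-34823 + 49252) = (8315 - 24)/(-34823 + 49252) = 8291/14429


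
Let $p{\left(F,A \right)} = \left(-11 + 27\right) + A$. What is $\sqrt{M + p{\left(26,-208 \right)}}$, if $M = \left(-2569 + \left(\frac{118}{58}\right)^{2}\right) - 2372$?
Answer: $\frac{14 i \sqrt{22007}}{29} \approx 71.616 i$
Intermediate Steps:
$M = - \frac{4151900}{841}$ ($M = \left(-2569 + \left(118 \cdot \frac{1}{58}\right)^{2}\right) - 2372 = \left(-2569 + \left(\frac{59}{29}\right)^{2}\right) - 2372 = \left(-2569 + \frac{3481}{841}\right) - 2372 = - \frac{2157048}{841} - 2372 = - \frac{4151900}{841} \approx -4936.9$)
$p{\left(F,A \right)} = 16 + A$
$\sqrt{M + p{\left(26,-208 \right)}} = \sqrt{- \frac{4151900}{841} + \left(16 - 208\right)} = \sqrt{- \frac{4151900}{841} - 192} = \sqrt{- \frac{4313372}{841}} = \frac{14 i \sqrt{22007}}{29}$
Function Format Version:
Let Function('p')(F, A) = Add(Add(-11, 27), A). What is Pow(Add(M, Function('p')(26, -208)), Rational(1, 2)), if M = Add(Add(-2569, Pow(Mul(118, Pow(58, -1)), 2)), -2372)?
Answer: Mul(Rational(14, 29), I, Pow(22007, Rational(1, 2))) ≈ Mul(71.616, I)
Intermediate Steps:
M = Rational(-4151900, 841) (M = Add(Add(-2569, Pow(Mul(118, Rational(1, 58)), 2)), -2372) = Add(Add(-2569, Pow(Rational(59, 29), 2)), -2372) = Add(Add(-2569, Rational(3481, 841)), -2372) = Add(Rational(-2157048, 841), -2372) = Rational(-4151900, 841) ≈ -4936.9)
Function('p')(F, A) = Add(16, A)
Pow(Add(M, Function('p')(26, -208)), Rational(1, 2)) = Pow(Add(Rational(-4151900, 841), Add(16, -208)), Rational(1, 2)) = Pow(Add(Rational(-4151900, 841), -192), Rational(1, 2)) = Pow(Rational(-4313372, 841), Rational(1, 2)) = Mul(Rational(14, 29), I, Pow(22007, Rational(1, 2)))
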